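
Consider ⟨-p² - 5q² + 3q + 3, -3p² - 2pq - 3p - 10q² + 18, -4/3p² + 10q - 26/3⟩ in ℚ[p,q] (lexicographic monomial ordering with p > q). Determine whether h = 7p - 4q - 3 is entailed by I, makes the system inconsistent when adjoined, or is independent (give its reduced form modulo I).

7p - 4q - 3 lies in I (it reduces to 0).

First compute the reduced Gröbner basis of I by Buchberger's algorithm.
f_1 = -p² - 5q² + 3q + 3, LT = p².
f_2 = -3p² - 2pq - 3p - 10q² + 18, LT = p².
f_3 = -4/3p² + 10q - 26/3, LT = p².

S(f_1,f_2): lcm = p². S = -⅔pq - p + 5/3q² - 3q + 3.
  reduce S modulo (f_1, f_2, f_3):
  remainder -⅔pq - p + 5/3q² - 3q + 3 ≠ 0; add k_4 = -⅔pq - p + 5/3q² - 3q + 3 to the basis.

S(f_1,f_3): lcm = p². S = 5q² + 9/2q - 19/2.
  reduce S modulo (f_1, f_2, f_3, k_4):
  remainder 5q² + 9/2q - 19/2 ≠ 0; add k_5 = 5q² + 9/2q - 19/2 to the basis.

S(f_1,k_4): lcm = p²q. S = -3/2p² + 5/2pq² - 9/2pq + 9/2p + 5q³ - 3q² - 3q.
  reduce S modulo (f_1, f_2, f_3, k_4, k_5):
  remainder 135/8p + 96q - 903/8 ≠ 0; add k_6 = 135/8p + 96q - 903/8 to the basis.

S(k_4,k_5): lcm = pq². S = ⅗pq + 19/10p - 5/2q³ + 9/2q² - 9/2q.
  reduce S modulo (f_1, f_2, f_3, k_4, k_5, k_6):
  remainder -9023/360q + 9023/360 ≠ 0; add k_7 = -9023/360q + 9023/360 to the basis.

The other S-polynomials (S(f_2,f_3), S(f_2,k_4), S(f_3,k_4), S(f_1,k_5), S(f_2,k_5), S(f_3,k_5), S(f_1,k_6), S(f_2,k_6), S(f_3,k_6), S(k_4,k_6), S(k_5,k_6), S(f_1,k_7), S(f_2,k_7), S(f_3,k_7), S(k_4,k_7), S(k_5,k_7), S(k_6,k_7)) all reduce to 0 modulo the current basis, so we have a Gröbner basis.
Inter-reduce: drop elements whose leading term is divisible by another's, tail-reduce, and make monic.
Reduced Gröbner basis: {p - 1, q - 1}.
Label its elements g_1 = p - 1, g_2 = q - 1.

Reduce h = 7p - 4q - 3 modulo G:
  leading term p: subtract (7)·g_1 from 7p - 4q - 3 → -4q + 4
  leading term q: subtract (-4)·g_2 from -4q + 4 → 0
  normal form = 0.
Since the normal form is 0, h ∈ I.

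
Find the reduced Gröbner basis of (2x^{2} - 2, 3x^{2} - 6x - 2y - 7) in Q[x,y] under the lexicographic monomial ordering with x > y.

f_1 = 2x^{2} - 2, LT = x^{2}.
f_2 = 3x^{2} - 6x - 2y - 7, LT = x^{2}.

S(f_1,f_2): lcm = x^{2}. S = 2x + \tfrac{2}{3}y + \tfrac{4}{3}.
  leading term x: no divisor's leading term divides it; move 2x to the remainder.
  leading term y: no divisor's leading term divides it; move \tfrac{2}{3}y to the remainder.
  leading term 1: no divisor's leading term divides it; move \tfrac{4}{3} to the remainder.
  remainder 2x + \tfrac{2}{3}y + \tfrac{4}{3} ≠ 0; add g_3 = 2x + \tfrac{2}{3}y + \tfrac{4}{3} to the basis.

S(f_1,g_3): lcm = x^{2}. S = -\tfrac{1}{3}xy - \tfrac{2}{3}x - 1.
  leading term xy: subtract (-\tfrac{1}{6}y)·g_3 from -\tfrac{1}{3}xy - \tfrac{2}{3}x - 1 → -\tfrac{2}{3}x + \tfrac{1}{9}y^{2} + \tfrac{2}{9}y - 1
  leading term x: subtract (-\tfrac{1}{3})·g_3 from -\tfrac{2}{3}x + \tfrac{1}{9}y^{2} + \tfrac{2}{9}y - 1 → \tfrac{1}{9}y^{2} + \tfrac{4}{9}y - \tfrac{5}{9}
  leading term y^{2}: no divisor's leading term divides it; move \tfrac{1}{9}y^{2} to the remainder.
  leading term y: no divisor's leading term divides it; move \tfrac{4}{9}y to the remainder.
  leading term 1: no divisor's leading term divides it; move -\tfrac{5}{9} to the remainder.
  remainder \tfrac{1}{9}y^{2} + \tfrac{4}{9}y - \tfrac{5}{9} ≠ 0; add g_4 = \tfrac{1}{9}y^{2} + \tfrac{4}{9}y - \tfrac{5}{9} to the basis.

The other S-polynomials (S(f_2,g_3), S(f_1,g_4), S(f_2,g_4), S(g_3,g_4)) all reduce to 0 modulo the current basis, so we have a Gröbner basis.
Inter-reduce: drop elements whose leading term is divisible by another's, tail-reduce, and make monic.

G = {x + \tfrac{1}{3}y + \tfrac{2}{3}, y^{2} + 4y - 5}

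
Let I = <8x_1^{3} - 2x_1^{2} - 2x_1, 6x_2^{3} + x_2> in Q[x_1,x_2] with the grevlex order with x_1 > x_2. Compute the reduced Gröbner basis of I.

f_1 = 8x_1^{3} - 2x_1^{2} - 2x_1, LT = x_1^{3}.
f_2 = 6x_2^{3} + x_2, LT = x_2^{3}.

S(f_1,f_2): leading monomials are coprime, so the S-polynomial reduces to 0 (Buchberger's first criterion).
Every S-polynomial of the final basis reduces to 0, so we have a Gröbner basis.

G = {x_1^{3} - \tfrac{1}{4}x_1^{2} - \tfrac{1}{4}x_1, x_2^{3} + \tfrac{1}{6}x_2}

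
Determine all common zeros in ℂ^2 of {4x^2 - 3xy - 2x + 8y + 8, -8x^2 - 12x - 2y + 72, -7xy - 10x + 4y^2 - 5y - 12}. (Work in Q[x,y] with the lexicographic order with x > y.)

{(-4, -4)}

Compute a lex Gröbner basis by Buchberger's algorithm.
f_1 = 4x^2 - 3xy - 2x + 8y + 8, LT = x^2.
f_2 = -8x^2 - 12x - 2y + 72, LT = x^2.
f_3 = -7xy - 10x + 4y^2 - 5y - 12, LT = xy.

S(f_1,f_2): lcm = x^2. S = -3/4xy - 2x + 7/4y + 11.
  reduce S modulo (f_1, f_2, f_3):
  remainder -13/14x - 3/7y^2 + 16/7y + 86/7 ≠ 0; add h_4 = -13/14x - 3/7y^2 + 16/7y + 86/7 to the basis.

S(f_1,f_3): lcm = x^2y. S = -10/7x^2 - 5/28xy^2 - 17/14xy - 12/7x + 2y^2 + 2y.
  reduce S modulo (f_1, f_2, f_3, h_4):
  remainder -5/49y^3 + 1909/2548y^2 + 9907/1274y + 8018/637 ≠ 0; add h_5 = -5/49y^3 + 1909/2548y^2 + 9907/1274y + 8018/637 to the basis.

S(f_2,f_3): lcm = x^2y. S = -10/7x^2 + 4/7xy^2 + 11/14xy - 12/7x + 1/4y^2 - 9y.
  reduce S modulo (f_1, f_2, f_3, h_4, h_5):
  remainder 521/260y^2 + 1069/65y + 2192/65 ≠ 0; add h_6 = 521/260y^2 + 1069/65y + 2192/65 to the basis.

S(f_1,h_4): lcm = x^2. S = -6/13xy^2 + 89/52xy + 331/26x + 2y + 2.
  reduce S modulo (f_1, f_2, f_3, h_4, h_5, h_6):
  remainder 1123269/27092y + 1123269/6773 ≠ 0; add h_7 = 1123269/27092y + 1123269/6773 to the basis.

The other S-polynomials (S(f_2,h_4), S(f_3,h_4), S(f_1,h_5), S(f_2,h_5), S(f_3,h_5), S(h_4,h_5), S(f_1,h_6), S(f_2,h_6), S(f_3,h_6), S(h_4,h_6), S(h_5,h_6), S(f_1,h_7), S(f_2,h_7), S(f_3,h_7), S(h_4,h_7), S(h_5,h_7), S(h_6,h_7)) all reduce to 0 modulo the current basis, so we have a Gröbner basis.
Inter-reduce: drop elements whose leading term is divisible by another's, tail-reduce, and make monic.
Reduced Gröbner basis: {x + 4, y + 4}.

Since the basis is lex-ordered, y + 4 is univariate in y. Its roots are {-4}. Back-substituting each root into the other basis elements fixes the other coordinates.
  y = -4: the earlier basis element becomes x + 4 = 0, giving x = -4 — point (-4, -4).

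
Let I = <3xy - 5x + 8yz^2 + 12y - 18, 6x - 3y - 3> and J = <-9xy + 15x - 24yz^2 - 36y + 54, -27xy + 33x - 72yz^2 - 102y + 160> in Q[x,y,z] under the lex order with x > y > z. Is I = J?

No, the ideals differ.

Since reduced Gröbner bases are canonical representatives of ideals under a given ordering, it suffices to compute and compare them.
Buchberger on the first generating set:
f_1 = 3xy - 5x + 8yz^2 + 12y - 18, LT = xy.
f_2 = 6x - 3y - 3, LT = x.

S(f_1,f_2): lcm = xy. S = -5/3x + 1/2y^2 + 8/3yz^2 + 9/2y - 6.
  leading term x: subtract (-5/18)·f_2 from -5/3x + 1/2y^2 + 8/3yz^2 + 9/2y - 6 → 1/2y^2 + 8/3yz^2 + 11/3y - 41/6
  leading term y^2: no divisor's leading term divides it; move 1/2y^2 to the remainder.
  leading term yz^2: no divisor's leading term divides it; move 8/3yz^2 to the remainder.
  leading term y: no divisor's leading term divides it; move 11/3y to the remainder.
  leading term 1: no divisor's leading term divides it; move -41/6 to the remainder.
  remainder 1/2y^2 + 8/3yz^2 + 11/3y - 41/6 ≠ 0; add g_3 = 1/2y^2 + 8/3yz^2 + 11/3y - 41/6 to the basis.

The other S-polynomials (S(f_1,g_3), S(f_2,g_3)) all reduce to 0 modulo the current basis, so we have a Gröbner basis.
Inter-reduce: drop elements whose leading term is divisible by another's, tail-reduce, and make monic.
Reduced Gröbner basis: {x - 1/2y - 1/2, y^2 + 16/3yz^2 + 22/3y - 41/3}.

Buchberger on the second generating set:
h_1 = -9xy + 15x - 24yz^2 - 36y + 54, LT = xy.
h_2 = -27xy + 33x - 72yz^2 - 102y + 160, LT = xy.

S(h_1,h_2): lcm = xy. S = -4/9x + 2/9y - 2/27.
  leading term x: no divisor's leading term divides it; move -4/9x to the remainder.
  leading term y: no divisor's leading term divides it; move 2/9y to the remainder.
  leading term 1: no divisor's leading term divides it; move -2/27 to the remainder.
  remainder -4/9x + 2/9y - 2/27 ≠ 0; add k_3 = -4/9x + 2/9y - 2/27 to the basis.

S(h_1,k_3): lcm = xy. S = -5/3x + 1/2y^2 + 8/3yz^2 + 23/6y - 6.
  leading term x: subtract (15/4)·k_3 from -5/3x + 1/2y^2 + 8/3yz^2 + 23/6y - 6 → 1/2y^2 + 8/3yz^2 + 3y - 103/18
  leading term y^2: no divisor's leading term divides it; move 1/2y^2 to the remainder.
  leading term yz^2: no divisor's leading term divides it; move 8/3yz^2 to the remainder.
  leading term y: no divisor's leading term divides it; move 3y to the remainder.
  leading term 1: no divisor's leading term divides it; move -103/18 to the remainder.
  remainder 1/2y^2 + 8/3yz^2 + 3y - 103/18 ≠ 0; add k_4 = 1/2y^2 + 8/3yz^2 + 3y - 103/18 to the basis.

The other S-polynomials (S(h_2,k_3), S(h_1,k_4), S(h_2,k_4), S(k_3,k_4)) all reduce to 0 modulo the current basis, so we have a Gröbner basis.
Inter-reduce: drop elements whose leading term is divisible by another's, tail-reduce, and make monic.
Reduced Gröbner basis: {x - 1/2y + 1/6, y^2 + 16/3yz^2 + 6y - 103/9}.

The bases are distinct; the ideals are different.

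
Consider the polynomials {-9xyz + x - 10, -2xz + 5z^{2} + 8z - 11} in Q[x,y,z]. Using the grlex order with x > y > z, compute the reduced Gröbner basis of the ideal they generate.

G = {yz^{2} + \tfrac{8}{5}yz - \tfrac{2}{45}x - \tfrac{11}{5}y + \tfrac{4}{9}, x^{2} + \tfrac{99}{2}xy - \tfrac{25}{4}z^{2} - 14x + 15z + \tfrac{215}{4}, xz - \tfrac{5}{2}z^{2} - 4z + \tfrac{11}{2}}

Buchberger's algorithm terminates because the ascending chain of leading-term ideals stabilizes.

f_1 = -9xyz + x - 10, LT = xyz.
f_2 = -2xz + 5z^{2} + 8z - 11, LT = xz.

S(f_1,f_2): lcm = xyz. S = \tfrac{5}{2}yz^{2} + 4yz - \tfrac{1}{9}x - \tfrac{11}{2}y + \tfrac{10}{9}.
  leading term yz^{2}: no divisor's leading term divides it; move \tfrac{5}{2}yz^{2} to the remainder.
  leading term yz: no divisor's leading term divides it; move 4yz to the remainder.
  leading term x: no divisor's leading term divides it; move -\tfrac{1}{9}x to the remainder.
  leading term y: no divisor's leading term divides it; move -\tfrac{11}{2}y to the remainder.
  leading term 1: no divisor's leading term divides it; move \tfrac{10}{9} to the remainder.
  remainder \tfrac{5}{2}yz^{2} + 4yz - \tfrac{1}{9}x - \tfrac{11}{2}y + \tfrac{10}{9} ≠ 0; add g_3 = \tfrac{5}{2}yz^{2} + 4yz - \tfrac{1}{9}x - \tfrac{11}{2}y + \tfrac{10}{9} to the basis.

S(f_1,g_3): lcm = xyz^{2}. S = -\tfrac{8}{5}xyz + \tfrac{2}{45}x^{2} + \tfrac{11}{5}xy - \tfrac{1}{9}xz - \tfrac{4}{9}x + \tfrac{10}{9}z.
  leading term xyz: subtract (\tfrac{8}{45})·f_1 from -\tfrac{8}{5}xyz + \tfrac{2}{45}x^{2} + \tfrac{11}{5}xy - \tfrac{1}{9}xz - \tfrac{4}{9}x + \tfrac{10}{9}z → \tfrac{2}{45}x^{2} + \tfrac{11}{5}xy - \tfrac{1}{9}xz - \tfrac{28}{45}x + \tfrac{10}{9}z + \tfrac{16}{9}
  leading term x^{2}: no divisor's leading term divides it; move \tfrac{2}{45}x^{2} to the remainder.
  leading term xy: no divisor's leading term divides it; move \tfrac{11}{5}xy to the remainder.
  leading term xz: subtract (\tfrac{1}{18})·f_2 from -\tfrac{1}{9}xz - \tfrac{28}{45}x + \tfrac{10}{9}z + \tfrac{16}{9} → -\tfrac{5}{18}z^{2} - \tfrac{28}{45}x + \tfrac{2}{3}z + \tfrac{43}{18}
  leading term z^{2}: no divisor's leading term divides it; move -\tfrac{5}{18}z^{2} to the remainder.
  leading term x: no divisor's leading term divides it; move -\tfrac{28}{45}x to the remainder.
  leading term z: no divisor's leading term divides it; move \tfrac{2}{3}z to the remainder.
  leading term 1: no divisor's leading term divides it; move \tfrac{43}{18} to the remainder.
  remainder \tfrac{2}{45}x^{2} + \tfrac{11}{5}xy - \tfrac{5}{18}z^{2} - \tfrac{28}{45}x + \tfrac{2}{3}z + \tfrac{43}{18} ≠ 0; add g_4 = \tfrac{2}{45}x^{2} + \tfrac{11}{5}xy - \tfrac{5}{18}z^{2} - \tfrac{28}{45}x + \tfrac{2}{3}z + \tfrac{43}{18} to the basis.

S(f_2,g_3): lcm = xyz^{2}. S = -\tfrac{5}{2}yz^{3} - \tfrac{8}{5}xyz - 4yz^{2} + \tfrac{2}{45}x^{2} + \tfrac{11}{5}xy + \tfrac{11}{2}yz - \tfrac{4}{9}x.
  leading term yz^{3}: subtract (-z)·g_3 from -\tfrac{5}{2}yz^{3} - \tfrac{8}{5}xyz - 4yz^{2} + \tfrac{2}{45}x^{2} + \tfrac{11}{5}xy + \tfrac{11}{2}yz - \tfrac{4}{9}x → -\tfrac{8}{5}xyz + \tfrac{2}{45}x^{2} + \tfrac{11}{5}xy - \tfrac{1}{9}xz - \tfrac{4}{9}x + \tfrac{10}{9}z
  leading term xyz: subtract (\tfrac{8}{45})·f_1 from -\tfrac{8}{5}xyz + \tfrac{2}{45}x^{2} + \tfrac{11}{5}xy - \tfrac{1}{9}xz - \tfrac{4}{9}x + \tfrac{10}{9}z → \tfrac{2}{45}x^{2} + \tfrac{11}{5}xy - \tfrac{1}{9}xz - \tfrac{28}{45}x + \tfrac{10}{9}z + \tfrac{16}{9}
  leading term x^{2}: subtract (1)·g_4 from \tfrac{2}{45}x^{2} + \tfrac{11}{5}xy - \tfrac{1}{9}xz - \tfrac{28}{45}x + \tfrac{10}{9}z + \tfrac{16}{9} → -\tfrac{1}{9}xz + \tfrac{5}{18}z^{2} + \tfrac{4}{9}z - \tfrac{11}{18}
  leading term xz: subtract (\tfrac{1}{18})·f_2 from -\tfrac{1}{9}xz + \tfrac{5}{18}z^{2} + \tfrac{4}{9}z - \tfrac{11}{18} → 0
  remainder 0.

S(f_1,g_4): lcm = x^{2}yz. S = -\tfrac{99}{2}xy^{2}z + \tfrac{25}{4}yz^{3} + 14xyz - 15yz^{2} - \tfrac{1}{9}x^{2} - \tfrac{215}{4}yz + \tfrac{10}{9}x.
  leading term xy^{2}z: subtract (\tfrac{11}{2}y)·f_1 from -\tfrac{99}{2}xy^{2}z + \tfrac{25}{4}yz^{3} + 14xyz - 15yz^{2} - \tfrac{1}{9}x^{2} - \tfrac{215}{4}yz + \tfrac{10}{9}x → \tfrac{25}{4}yz^{3} + 14xyz - 15yz^{2} - \tfrac{1}{9}x^{2} - \tfrac{11}{2}xy - \tfrac{215}{4}yz + \tfrac{10}{9}x + 55y
  leading term yz^{3}: subtract (\tfrac{5}{2}z)·g_3 from \tfrac{25}{4}yz^{3} + 14xyz - 15yz^{2} - \tfrac{1}{9}x^{2} - \tfrac{11}{2}xy - \tfrac{215}{4}yz + \tfrac{10}{9}x + 55y → 14xyz - 25yz^{2} - \tfrac{1}{9}x^{2} - \tfrac{11}{2}xy + \tfrac{5}{18}xz - 40yz + \tfrac{10}{9}x + 55y - \tfrac{25}{9}z
  leading term xyz: subtract (-\tfrac{14}{9})·f_1 from 14xyz - 25yz^{2} - \tfrac{1}{9}x^{2} - \tfrac{11}{2}xy + \tfrac{5}{18}xz - 40yz + \tfrac{10}{9}x + 55y - \tfrac{25}{9}z → -25yz^{2} - \tfrac{1}{9}x^{2} - \tfrac{11}{2}xy + \tfrac{5}{18}xz - 40yz + \tfrac{8}{3}x + 55y - \tfrac{25}{9}z - \tfrac{140}{9}
  leading term yz^{2}: subtract (-10)·g_3 from -25yz^{2} - \tfrac{1}{9}x^{2} - \tfrac{11}{2}xy + \tfrac{5}{18}xz - 40yz + \tfrac{8}{3}x + 55y - \tfrac{25}{9}z - \tfrac{140}{9} → -\tfrac{1}{9}x^{2} - \tfrac{11}{2}xy + \tfrac{5}{18}xz + \tfrac{14}{9}x - \tfrac{25}{9}z - \tfrac{40}{9}
  leading term x^{2}: subtract (-\tfrac{5}{2})·g_4 from -\tfrac{1}{9}x^{2} - \tfrac{11}{2}xy + \tfrac{5}{18}xz + \tfrac{14}{9}x - \tfrac{25}{9}z - \tfrac{40}{9} → \tfrac{5}{18}xz - \tfrac{25}{36}z^{2} - \tfrac{10}{9}z + \tfrac{55}{36}
  leading term xz: subtract (-\tfrac{5}{36})·f_2 from \tfrac{5}{18}xz - \tfrac{25}{36}z^{2} - \tfrac{10}{9}z + \tfrac{55}{36} → 0
  remainder 0.

S(f_2,g_4): lcm = x^{2}z. S = -\tfrac{99}{2}xyz - \tfrac{5}{2}xz^{2} + \tfrac{25}{4}z^{3} + 10xz - 15z^{2} + \tfrac{11}{2}x - \tfrac{215}{4}z.
  leading term xyz: subtract (\tfrac{11}{2})·f_1 from -\tfrac{99}{2}xyz - \tfrac{5}{2}xz^{2} + \tfrac{25}{4}z^{3} + 10xz - 15z^{2} + \tfrac{11}{2}x - \tfrac{215}{4}z → -\tfrac{5}{2}xz^{2} + \tfrac{25}{4}z^{3} + 10xz - 15z^{2} - \tfrac{215}{4}z + 55
  leading term xz^{2}: subtract (\tfrac{5}{4}z)·f_2 from -\tfrac{5}{2}xz^{2} + \tfrac{25}{4}z^{3} + 10xz - 15z^{2} - \tfrac{215}{4}z + 55 → 10xz - 25z^{2} - 40z + 55
  leading term xz: subtract (-5)·f_2 from 10xz - 25z^{2} - 40z + 55 → 0
  remainder 0.

S(g_3,g_4): leading monomials are coprime, so the S-polynomial reduces to 0 (Buchberger's first criterion).
Every S-polynomial of the final basis reduces to 0, so we have a Gröbner basis.
Inter-reduce: drop elements whose leading term is divisible by another's, tail-reduce, and make monic.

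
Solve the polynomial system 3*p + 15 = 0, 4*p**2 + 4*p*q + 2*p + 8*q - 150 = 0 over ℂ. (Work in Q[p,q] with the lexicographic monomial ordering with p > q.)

Compute a lex Gröbner basis by Buchberger's algorithm.
f_1 = 3*p + 15, LT = p.
f_2 = 4*p**2 + 4*p*q + 2*p + 8*q - 150, LT = p**2.

S(f_1,f_2): lcm = p**2. S = -p*q + 9/2*p - 2*q + 75/2.
  leading term p*q: subtract (-1/3*q)·f_1 from -p*q + 9/2*p - 2*q + 75/2 → 9/2*p + 3*q + 75/2
  leading term p: subtract (3/2)·f_1 from 9/2*p + 3*q + 75/2 → 3*q + 15
  leading term q: no divisor's leading term divides it; move 3*q to the remainder.
  leading term 1: no divisor's leading term divides it; move 15 to the remainder.
  remainder 3*q + 15 ≠ 0; add h_3 = 3*q + 15 to the basis.

The other S-polynomials (S(f_1,h_3), S(f_2,h_3)) all reduce to 0 modulo the current basis, so we have a Gröbner basis.
Inter-reduce: drop elements whose leading term is divisible by another's, tail-reduce, and make monic.
Reduced Gröbner basis: {p + 5, q + 5}.

The lex basis is triangular: the last element involves only q. Solving q + 5 = 0 gives q ∈ {-5}; substituting each value into the earlier elements determines the remaining variables.
  q = -5: the earlier basis element becomes p + 5 = 0, giving p = -5 — point (-5, -5).
Substituting each solution back into the original system confirms all equations vanish.

{(-5, -5)}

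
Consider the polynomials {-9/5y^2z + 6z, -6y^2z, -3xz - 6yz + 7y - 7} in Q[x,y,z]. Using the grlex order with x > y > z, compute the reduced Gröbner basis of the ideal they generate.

G = {y - 1, z}

f_1 = -9/5y^2z + 6z, LT = y^2z.
f_2 = -6y^2z, LT = y^2z.
f_3 = -3xz - 6yz + 7y - 7, LT = xz.

S(f_1,f_2): lcm = y^2z. S = -10/3z.
  leading term z: no divisor's leading term divides it; move -10/3z to the remainder.
  remainder -10/3z ≠ 0; add g_4 = -10/3z to the basis.

S(f_1,f_3): lcm = xy^2z. S = -2y^3z + 7/3y^3 - 10/3xz - 7/3y^2.
  leading term y^3z: subtract (10/9y)·f_1 from -2y^3z + 7/3y^3 - 10/3xz - 7/3y^2 → 7/3y^3 - 10/3xz - 7/3y^2 - 20/3yz
  leading term y^3: no divisor's leading term divides it; move 7/3y^3 to the remainder.
  leading term xz: subtract (10/9)·f_3 from -10/3xz - 7/3y^2 - 20/3yz → -7/3y^2 - 70/9y + 70/9
  leading term y^2: no divisor's leading term divides it; move -7/3y^2 to the remainder.
  leading term y: no divisor's leading term divides it; move -70/9y to the remainder.
  leading term 1: no divisor's leading term divides it; move 70/9 to the remainder.
  remainder 7/3y^3 - 7/3y^2 - 70/9y + 70/9 ≠ 0; add g_5 = 7/3y^3 - 7/3y^2 - 70/9y + 70/9 to the basis.

S(f_2,f_3): lcm = xy^2z. S = -2y^3z + 7/3y^3 - 7/3y^2.
  leading term y^3z: subtract (10/9y)·f_1 from -2y^3z + 7/3y^3 - 7/3y^2 → 7/3y^3 - 7/3y^2 - 20/3yz
  leading term y^3: subtract (1)·g_5 from 7/3y^3 - 7/3y^2 - 20/3yz → -20/3yz + 70/9y - 70/9
  leading term yz: subtract (2y)·g_4 from -20/3yz + 70/9y - 70/9 → 70/9y - 70/9
  leading term y: no divisor's leading term divides it; move 70/9y to the remainder.
  leading term 1: no divisor's leading term divides it; move -70/9 to the remainder.
  remainder 70/9y - 70/9 ≠ 0; add g_6 = 70/9y - 70/9 to the basis.

The other S-polynomials (S(f_1,g_4), S(f_2,g_4), S(f_3,g_4), S(f_1,g_5), S(f_2,g_5), S(f_3,g_5), S(g_4,g_5), S(f_1,g_6), S(f_2,g_6), S(f_3,g_6), S(g_4,g_6), S(g_5,g_6)) all reduce to 0 modulo the current basis, so we have a Gröbner basis.
Inter-reduce: drop elements whose leading term is divisible by another's, tail-reduce, and make monic.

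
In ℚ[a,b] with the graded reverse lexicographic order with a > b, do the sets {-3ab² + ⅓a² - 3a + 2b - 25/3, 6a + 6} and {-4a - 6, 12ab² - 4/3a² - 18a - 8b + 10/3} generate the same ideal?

Since reduced Gröbner bases are canonical representatives of ideals under a given ordering, it suffices to compute and compare them.
Buchberger on the first generating set:
f_1 = -3ab² + ⅓a² - 3a + 2b - 25/3, LT = ab².
f_2 = 6a + 6, LT = a.

S(f_1,f_2): lcm = ab². S = -1/9a² - b² + a - ⅔b + 25/9.
  leading term a²: subtract (-1/54a)·f_2 from -1/9a² - b² + a - ⅔b + 25/9 → -b² + 10/9a - ⅔b + 25/9
  leading term b²: no divisor's leading term divides it; move -b² to the remainder.
  leading term a: subtract (5/27)·f_2 from 10/9a - ⅔b + 25/9 → -⅔b + 5/3
  leading term b: no divisor's leading term divides it; move -⅔b to the remainder.
  leading term 1: no divisor's leading term divides it; move 5/3 to the remainder.
  remainder -b² - ⅔b + 5/3 ≠ 0; add g_3 = -b² - ⅔b + 5/3 to the basis.

The other S-polynomials (S(f_1,g_3), S(f_2,g_3)) all reduce to 0 modulo the current basis, so we have a Gröbner basis.
Inter-reduce: drop elements whose leading term is divisible by another's, tail-reduce, and make monic.
Reduced Gröbner basis: {b² + ⅔b - 5/3, a + 1}.

Buchberger on the second generating set:
h_1 = -4a - 6, LT = a.
h_2 = 12ab² - 4/3a² - 18a - 8b + 10/3, LT = ab².

S(h_1,h_2): lcm = ab². S = 1/9a² + 3/2b² + 3/2a + ⅔b - 5/18.
  leading term a²: subtract (-1/36a)·h_1 from 1/9a² + 3/2b² + 3/2a + ⅔b - 5/18 → 3/2b² + 4/3a + ⅔b - 5/18
  leading term b²: no divisor's leading term divides it; move 3/2b² to the remainder.
  leading term a: subtract (-⅓)·h_1 from 4/3a + ⅔b - 5/18 → ⅔b - 41/18
  leading term b: no divisor's leading term divides it; move ⅔b to the remainder.
  leading term 1: no divisor's leading term divides it; move -41/18 to the remainder.
  remainder 3/2b² + ⅔b - 41/18 ≠ 0; add k_3 = 3/2b² + ⅔b - 41/18 to the basis.

The other S-polynomials (S(h_1,k_3), S(h_2,k_3)) all reduce to 0 modulo the current basis, so we have a Gröbner basis.
Inter-reduce: drop elements whose leading term is divisible by another's, tail-reduce, and make monic.
Reduced Gröbner basis: {b² + 4/9b - 41/27, a + 3/2}.

These differ, so the ideals are not equal.

No, the ideals differ.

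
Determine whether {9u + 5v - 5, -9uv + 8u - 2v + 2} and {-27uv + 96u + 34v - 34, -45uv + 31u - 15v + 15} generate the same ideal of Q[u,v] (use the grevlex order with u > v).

Equality of ideals is decidable: compute both reduced Gröbner bases (unique for the ordering) and check whether they agree.
Buchberger on the first generating set:
f_1 = 9u + 5v - 5, LT = u.
f_2 = -9uv + 8u - 2v + 2, LT = uv.

S(f_1,f_2): lcm = uv. S = 5/9v^2 + 8/9u - 7/9v + 2/9.
  reduce S modulo (f_1, f_2):
  remainder 5/9v^2 - 103/81v + 58/81 ≠ 0; add g_3 = 5/9v^2 - 103/81v + 58/81 to the basis.

The other S-polynomials (S(f_1,g_3), S(f_2,g_3)) all reduce to 0 modulo the current basis, so we have a Gröbner basis.
Inter-reduce: drop elements whose leading term is divisible by another's, tail-reduce, and make monic.
Reduced Gröbner basis: {v^2 - 103/45v + 58/45, u + 5/9v - 5/9}.

Buchberger on the second generating set:
h_1 = -27uv + 96u + 34v - 34, LT = uv.
h_2 = -45uv + 31u - 15v + 15, LT = uv.

S(h_1,h_2): lcm = uv. S = -43/15u - 43/27v + 43/27.
  reduce S modulo (h_1, h_2):
  remainder -43/15u - 43/27v + 43/27 ≠ 0; add k_3 = -43/15u - 43/27v + 43/27 to the basis.

S(h_1,k_3): lcm = uv. S = -5/9v^2 - 32/9u - 19/27v + 34/27.
  reduce S modulo (h_1, h_2, k_3):
  remainder -5/9v^2 + 103/81v - 58/81 ≠ 0; add k_4 = -5/9v^2 + 103/81v - 58/81 to the basis.

The other S-polynomials (S(h_2,k_3), S(h_1,k_4), S(h_2,k_4), S(k_3,k_4)) all reduce to 0 modulo the current basis, so we have a Gröbner basis.
Inter-reduce: drop elements whose leading term is divisible by another's, tail-reduce, and make monic.
Reduced Gröbner basis: {v^2 - 103/45v + 58/45, u + 5/9v - 5/9}.

The two bases agree; hence the ideals are identical.
The choice of monomial ordering does not affect the verdict — as long as both bases are computed under the same ordering, their equality decides ideal equality.

Yes, the ideals are equal.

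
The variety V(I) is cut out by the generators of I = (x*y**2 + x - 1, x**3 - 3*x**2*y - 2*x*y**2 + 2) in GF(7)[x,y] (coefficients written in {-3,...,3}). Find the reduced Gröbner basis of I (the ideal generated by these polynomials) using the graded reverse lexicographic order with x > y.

G = {x**2 - 3*x*y + 2, y**2 - 3*x + 2*y + 1}

The reduced Gröbner basis is the canonical form of the ideal for this ordering.

f_1 = x*y**2 + x - 1, LT = x*y**2.
f_2 = x**3 - 3*x**2*y - 2*x*y**2 + 2, LT = x**3.

S(f_1,f_2): lcm = x**3*y**2. S = 3*x**2*y**3 + 2*x*y**4 + x**3 - x**2 - 2*y**2.
  reduce S modulo (f_1, f_2):
  remainder -x**2 + 3*x*y - 2 ≠ 0; add g_3 = -x**2 + 3*x*y - 2 to the basis.

S(f_1,g_3): lcm = x**2*y**2. S = 3*x*y**3 + x**2 - 2*y**2 - x.
  reduce S modulo (f_1, f_2, g_3):
  remainder -2*y**2 - x + 3*y - 2 ≠ 0; add g_4 = -2*y**2 - x + 3*y - 2 to the basis.

The other S-polynomials (S(f_2,g_3), S(f_1,g_4), S(f_2,g_4), S(g_3,g_4)) all reduce to 0 modulo the current basis, so we have a Gröbner basis.
Inter-reduce: drop elements whose leading term is divisible by another's, tail-reduce, and make monic.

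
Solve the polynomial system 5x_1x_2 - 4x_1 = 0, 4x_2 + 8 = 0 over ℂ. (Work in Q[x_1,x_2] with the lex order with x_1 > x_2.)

Compute a lex Gröbner basis by Buchberger's algorithm.
f_1 = 5x_1x_2 - 4x_1, LT = x_1x_2.
f_2 = 4x_2 + 8, LT = x_2.

S(f_1,f_2): lcm = x_1x_2. S = -\tfrac{14}{5}x_1.
  leading term x_1: no divisor's leading term divides it; move -\tfrac{14}{5}x_1 to the remainder.
  remainder -\tfrac{14}{5}x_1 ≠ 0; add h_3 = -\tfrac{14}{5}x_1 to the basis.

S(f_1,h_3): lcm = x_1x_2. S = -\tfrac{4}{5}x_1.
  leading term x_1: subtract (\tfrac{2}{7})·h_3 from -\tfrac{4}{5}x_1 → 0
  remainder 0.

S(f_2,h_3): leading monomials are coprime, so the S-polynomial reduces to 0 (Buchberger's first criterion).
Every S-polynomial of the final basis reduces to 0, so we have a Gröbner basis.
Inter-reduce: drop elements whose leading term is divisible by another's, tail-reduce, and make monic.
Reduced Gröbner basis: {x_1, x_2 + 2}.

From the last basis element, x_2 + 2 = 0, so x_2 takes values in {-2}. Each choice, substituted upward through the basis, yields the corresponding point(s) of the solution set.
  x_2 = -2: the earlier basis element becomes x_1 = 0, giving x_1 = 0 — point (0, -2).
A lex Gröbner basis triangularizes the system, enabling back-substitution.

{(0, -2)}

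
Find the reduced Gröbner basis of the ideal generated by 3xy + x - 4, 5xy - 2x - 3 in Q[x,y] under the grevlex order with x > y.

G = {x - 1, y - 1}

f_1 = 3xy + x - 4, LT = xy.
f_2 = 5xy - 2x - 3, LT = xy.

S(f_1,f_2): lcm = xy. S = 11/15x - 11/15.
  leading term x: no divisor's leading term divides it; move 11/15x to the remainder.
  leading term 1: no divisor's leading term divides it; move -11/15 to the remainder.
  remainder 11/15x - 11/15 ≠ 0; add g_3 = 11/15x - 11/15 to the basis.

S(f_1,g_3): lcm = xy. S = 1/3x + y - 4/3.
  leading term x: subtract (5/11)·g_3 from 1/3x + y - 4/3 → y - 1
  leading term y: no divisor's leading term divides it; move y to the remainder.
  leading term 1: no divisor's leading term divides it; move -1 to the remainder.
  remainder y - 1 ≠ 0; add g_4 = y - 1 to the basis.

The other S-polynomials (S(f_2,g_3), S(f_1,g_4), S(f_2,g_4), S(g_3,g_4)) all reduce to 0 modulo the current basis, so we have a Gröbner basis.
Inter-reduce: drop elements whose leading term is divisible by another's, tail-reduce, and make monic.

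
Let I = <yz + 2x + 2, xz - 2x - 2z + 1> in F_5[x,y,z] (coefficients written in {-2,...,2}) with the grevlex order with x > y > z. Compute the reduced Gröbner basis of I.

f_1 = yz + 2x + 2, LT = yz.
f_2 = xz - 2x - 2z + 1, LT = xz.

S(f_1,f_2): lcm = xyz. S = 2x^2 + 2xy + 2yz + 2x - y.
  leading term x^2: no divisor's leading term divides it; move 2x^2 to the remainder.
  leading term xy: no divisor's leading term divides it; move 2xy to the remainder.
  leading term yz: subtract (2)·f_1 from 2yz + 2x - y → -2x - y + 1
  leading term x: no divisor's leading term divides it; move -2x to the remainder.
  leading term y: no divisor's leading term divides it; move -y to the remainder.
  leading term 1: no divisor's leading term divides it; move 1 to the remainder.
  remainder 2x^2 + 2xy - 2x - y + 1 ≠ 0; add g_3 = 2x^2 + 2xy - 2x - y + 1 to the basis.

The other S-polynomials (S(f_1,g_3), S(f_2,g_3)) all reduce to 0 modulo the current basis, so we have a Gröbner basis.

G = {x^2 + xy - x + 2y - 2, xz - 2x - 2z + 1, yz + 2x + 2}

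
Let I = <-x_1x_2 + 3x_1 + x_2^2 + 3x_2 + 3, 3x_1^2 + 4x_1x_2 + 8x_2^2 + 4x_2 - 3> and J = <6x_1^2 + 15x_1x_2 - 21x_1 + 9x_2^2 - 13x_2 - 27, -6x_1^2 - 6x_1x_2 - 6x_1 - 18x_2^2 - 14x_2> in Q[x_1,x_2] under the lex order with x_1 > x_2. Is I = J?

Yes, the ideals are equal.

Since reduced Gröbner bases are canonical representatives of ideals under a given ordering, it suffices to compute and compare them.
Buchberger on the first generating set:
f_1 = -x_1x_2 + 3x_1 + x_2^2 + 3x_2 + 3, LT = x_1x_2.
f_2 = 3x_1^2 + 4x_1x_2 + 8x_2^2 + 4x_2 - 3, LT = x_1^2.

S(f_1,f_2): lcm = x_1^2x_2. S = -3x_1^2 - 7/3x_1x_2^2 - 3x_1x_2 - 3x_1 - 8/3x_2^3 - 4/3x_2^2 + x_2.
  leading term x_1^2: subtract (-1)·f_2 from -3x_1^2 - 7/3x_1x_2^2 - 3x_1x_2 - 3x_1 - 8/3x_2^3 - 4/3x_2^2 + x_2 → -7/3x_1x_2^2 + x_1x_2 - 3x_1 - 8/3x_2^3 + 20/3x_2^2 + 5x_2 - 3
  leading term x_1x_2^2: subtract (7/3x_2)·f_1 from -7/3x_1x_2^2 + x_1x_2 - 3x_1 - 8/3x_2^3 + 20/3x_2^2 + 5x_2 - 3 → -6x_1x_2 - 3x_1 - 5x_2^3 - 1/3x_2^2 - 2x_2 - 3
  leading term x_1x_2: subtract (6)·f_1 from -6x_1x_2 - 3x_1 - 5x_2^3 - 1/3x_2^2 - 2x_2 - 3 → -21x_1 - 5x_2^3 - 19/3x_2^2 - 20x_2 - 21
  leading term x_1: no divisor's leading term divides it; move -21x_1 to the remainder.
  leading term x_2^3: no divisor's leading term divides it; move -5x_2^3 to the remainder.
  leading term x_2^2: no divisor's leading term divides it; move -19/3x_2^2 to the remainder.
  leading term x_2: no divisor's leading term divides it; move -20x_2 to the remainder.
  leading term 1: no divisor's leading term divides it; move -21 to the remainder.
  remainder -21x_1 - 5x_2^3 - 19/3x_2^2 - 20x_2 - 21 ≠ 0; add g_3 = -21x_1 - 5x_2^3 - 19/3x_2^2 - 20x_2 - 21 to the basis.

S(f_1,g_3): lcm = x_1x_2. S = -3x_1 - 5/21x_2^4 - 19/63x_2^3 - 41/21x_2^2 - 4x_2 - 3.
  leading term x_1: subtract (1/7)·g_3 from -3x_1 - 5/21x_2^4 - 19/63x_2^3 - 41/21x_2^2 - 4x_2 - 3 → -5/21x_2^4 + 26/63x_2^3 - 22/21x_2^2 - 8/7x_2
  leading term x_2^4: no divisor's leading term divides it; move -5/21x_2^4 to the remainder.
  leading term x_2^3: no divisor's leading term divides it; move 26/63x_2^3 to the remainder.
  leading term x_2^2: no divisor's leading term divides it; move -22/21x_2^2 to the remainder.
  leading term x_2: no divisor's leading term divides it; move -8/7x_2 to the remainder.
  remainder -5/21x_2^4 + 26/63x_2^3 - 22/21x_2^2 - 8/7x_2 ≠ 0; add g_4 = -5/21x_2^4 + 26/63x_2^3 - 22/21x_2^2 - 8/7x_2 to the basis.

The other S-polynomials (S(f_2,g_3), S(f_1,g_4), S(f_2,g_4), S(g_3,g_4)) all reduce to 0 modulo the current basis, so we have a Gröbner basis.
Inter-reduce: drop elements whose leading term is divisible by another's, tail-reduce, and make monic.
Reduced Gröbner basis: {x_1 + 5/21x_2^3 + 19/63x_2^2 + 20/21x_2 + 1, x_2^4 - 26/15x_2^3 + 22/5x_2^2 + 24/5x_2}.

Buchberger on the second generating set:
h_1 = 6x_1^2 + 15x_1x_2 - 21x_1 + 9x_2^2 - 13x_2 - 27, LT = x_1^2.
h_2 = -6x_1^2 - 6x_1x_2 - 6x_1 - 18x_2^2 - 14x_2, LT = x_1^2.

S(h_1,h_2): lcm = x_1^2. S = 3/2x_1x_2 - 9/2x_1 - 3/2x_2^2 - 9/2x_2 - 9/2.
  leading term x_1x_2: no divisor's leading term divides it; move 3/2x_1x_2 to the remainder.
  leading term x_1: no divisor's leading term divides it; move -9/2x_1 to the remainder.
  leading term x_2^2: no divisor's leading term divides it; move -3/2x_2^2 to the remainder.
  leading term x_2: no divisor's leading term divides it; move -9/2x_2 to the remainder.
  leading term 1: no divisor's leading term divides it; move -9/2 to the remainder.
  remainder 3/2x_1x_2 - 9/2x_1 - 3/2x_2^2 - 9/2x_2 - 9/2 ≠ 0; add k_3 = 3/2x_1x_2 - 9/2x_1 - 3/2x_2^2 - 9/2x_2 - 9/2 to the basis.

S(h_1,k_3): lcm = x_1^2x_2. S = 3x_1^2 + 7/2x_1x_2^2 - 1/2x_1x_2 + 3x_1 + 3/2x_2^3 - 13/6x_2^2 - 9/2x_2.
  leading term x_1^2: subtract (1/2)·h_1 from 3x_1^2 + 7/2x_1x_2^2 - 1/2x_1x_2 + 3x_1 + 3/2x_2^3 - 13/6x_2^2 - 9/2x_2 → 7/2x_1x_2^2 - 8x_1x_2 + 27/2x_1 + 3/2x_2^3 - 20/3x_2^2 + 2x_2 + 27/2
  leading term x_1x_2^2: subtract (7/3x_2)·k_3 from 7/2x_1x_2^2 - 8x_1x_2 + 27/2x_1 + 3/2x_2^3 - 20/3x_2^2 + 2x_2 + 27/2 → 5/2x_1x_2 + 27/2x_1 + 5x_2^3 + 23/6x_2^2 + 25/2x_2 + 27/2
  leading term x_1x_2: subtract (5/3)·k_3 from 5/2x_1x_2 + 27/2x_1 + 5x_2^3 + 23/6x_2^2 + 25/2x_2 + 27/2 → 21x_1 + 5x_2^3 + 19/3x_2^2 + 20x_2 + 21
  leading term x_1: no divisor's leading term divides it; move 21x_1 to the remainder.
  leading term x_2^3: no divisor's leading term divides it; move 5x_2^3 to the remainder.
  leading term x_2^2: no divisor's leading term divides it; move 19/3x_2^2 to the remainder.
  leading term x_2: no divisor's leading term divides it; move 20x_2 to the remainder.
  leading term 1: no divisor's leading term divides it; move 21 to the remainder.
  remainder 21x_1 + 5x_2^3 + 19/3x_2^2 + 20x_2 + 21 ≠ 0; add k_4 = 21x_1 + 5x_2^3 + 19/3x_2^2 + 20x_2 + 21 to the basis.

S(h_1,k_4): lcm = x_1^2. S = -5/21x_1x_2^3 - 19/63x_1x_2^2 + 65/42x_1x_2 - 9/2x_1 + 3/2x_2^2 - 13/6x_2 - 9/2.
  leading term x_1x_2^3: subtract (-10/63x_2^2)·k_3 from -5/21x_1x_2^3 - 19/63x_1x_2^2 + 65/42x_1x_2 - 9/2x_1 + 3/2x_2^2 - 13/6x_2 - 9/2 → -64/63x_1x_2^2 + 65/42x_1x_2 - 9/2x_1 - 5/21x_2^4 - 5/7x_2^3 + 11/14x_2^2 - 13/6x_2 - 9/2
  leading term x_1x_2^2: subtract (-128/189x_2)·k_3 from -64/63x_1x_2^2 + 65/42x_1x_2 - 9/2x_1 - 5/21x_2^4 - 5/7x_2^3 + 11/14x_2^2 - 13/6x_2 - 9/2 → -3/2x_1x_2 - 9/2x_1 - 5/21x_2^4 - 109/63x_2^3 - 95/42x_2^2 - 73/14x_2 - 9/2
  leading term x_1x_2: subtract (-1)·k_3 from -3/2x_1x_2 - 9/2x_1 - 5/21x_2^4 - 109/63x_2^3 - 95/42x_2^2 - 73/14x_2 - 9/2 → -9x_1 - 5/21x_2^4 - 109/63x_2^3 - 79/21x_2^2 - 68/7x_2 - 9
  leading term x_1: subtract (-3/7)·k_4 from -9x_1 - 5/21x_2^4 - 109/63x_2^3 - 79/21x_2^2 - 68/7x_2 - 9 → -5/21x_2^4 + 26/63x_2^3 - 22/21x_2^2 - 8/7x_2
  leading term x_2^4: no divisor's leading term divides it; move -5/21x_2^4 to the remainder.
  leading term x_2^3: no divisor's leading term divides it; move 26/63x_2^3 to the remainder.
  leading term x_2^2: no divisor's leading term divides it; move -22/21x_2^2 to the remainder.
  leading term x_2: no divisor's leading term divides it; move -8/7x_2 to the remainder.
  remainder -5/21x_2^4 + 26/63x_2^3 - 22/21x_2^2 - 8/7x_2 ≠ 0; add k_5 = -5/21x_2^4 + 26/63x_2^3 - 22/21x_2^2 - 8/7x_2 to the basis.

The other S-polynomials (S(h_2,k_3), S(h_2,k_4), S(k_3,k_4), S(h_1,k_5), S(h_2,k_5), S(k_3,k_5), S(k_4,k_5)) all reduce to 0 modulo the current basis, so we have a Gröbner basis.
Inter-reduce: drop elements whose leading term is divisible by another's, tail-reduce, and make monic.
Reduced Gröbner basis: {x_1 + 5/21x_2^3 + 19/63x_2^2 + 20/21x_2 + 1, x_2^4 - 26/15x_2^3 + 22/5x_2^2 + 24/5x_2}.

The two bases agree; hence the ideals are identical.
The choice of monomial ordering does not affect the verdict — as long as both bases are computed under the same ordering, their equality decides ideal equality.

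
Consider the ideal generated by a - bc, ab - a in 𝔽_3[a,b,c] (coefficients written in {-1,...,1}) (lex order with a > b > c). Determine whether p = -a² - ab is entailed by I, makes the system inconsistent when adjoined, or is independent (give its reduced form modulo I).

First compute the reduced Gröbner basis of I by Buchberger's algorithm.
f_1 = a - bc, LT = a.
f_2 = ab - a, LT = ab.

S(f_1,f_2): lcm = ab. S = a - b²c.
  reduce S modulo (f_1, f_2):
  remainder -b²c + bc ≠ 0; add h_3 = -b²c + bc to the basis.

The other S-polynomials (S(f_1,h_3), S(f_2,h_3)) all reduce to 0 modulo the current basis, so we have a Gröbner basis.
Inter-reduce: drop elements whose leading term is divisible by another's, tail-reduce, and make monic.
Reduced Gröbner basis: {a - bc, b²c - bc}.
Label its elements g_1 = a - bc, g_2 = b²c - bc.

Reduce p = -a² - ab modulo G:
  leading term a²: subtract (-a)·g_1 from -a² - ab → -abc - ab
  leading term abc: subtract (-bc)·g_1 from -abc - ab → -ab - b²c²
  leading term ab: subtract (-b)·g_1 from -ab - b²c² → -b²c² - b²c
  leading term b²c²: subtract (-c)·g_2 from -b²c² - b²c → -b²c - bc²
  leading term b²c: subtract (-1)·g_2 from -b²c - bc² → -bc² - bc
  leading term bc²: no divisor's leading term divides it; move -bc² to the remainder.
  leading term bc: no divisor's leading term divides it; move -bc to the remainder.
  normal form = -bc² - bc.
The normal form is nonzero, so p ∉ I. Since p minus its normal form lies in I, I + (p) = I + (r) where r = -bc² - bc; decide whether this ideal is the whole ring.
Run Buchberger on G together with r (pairs among the g_i already reduce to 0 since G is a Gröbner basis):
g_1 = a - bc, LT = a.
g_2 = b²c - bc, LT = b²c.
r = -bc² - bc, LT = bc².

The S-polynomials (S(g_1,g_2), S(g_1,r), S(g_2,r)) all reduce to 0 modulo the current basis, so we have a Gröbner basis.
Inter-reduce: drop elements whose leading term is divisible by another's, tail-reduce, and make monic.
Reduced Gröbner basis: {a - bc, b²c - bc, bc² + bc}.
The reduced Gröbner basis of I + (p) is {a - bc, b²c - bc, bc² + bc} ≠ {1}, a proper ideal, so the enlarged system stays consistent: p is independent of I, with normal form -bc² - bc.

The remainder on division by a Gröbner basis is unique — it is the normal form.

-a² - ab is independent of I; its normal form modulo I is -bc² - bc.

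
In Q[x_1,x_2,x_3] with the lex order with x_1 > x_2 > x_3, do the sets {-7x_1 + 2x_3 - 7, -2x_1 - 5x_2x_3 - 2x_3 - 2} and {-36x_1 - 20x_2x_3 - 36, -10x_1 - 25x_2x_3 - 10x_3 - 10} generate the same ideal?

Yes, the ideals are equal.

Equality of ideals is decidable: compute both reduced Gröbner bases (unique for the ordering) and check whether they agree.
Buchberger on the first generating set:
f_1 = -7x_1 + 2x_3 - 7, LT = x_1.
f_2 = -2x_1 - 5x_2x_3 - 2x_3 - 2, LT = x_1.

S(f_1,f_2): lcm = x_1. S = -5/2x_2x_3 - 9/7x_3.
  leading term x_2x_3: no divisor's leading term divides it; move -5/2x_2x_3 to the remainder.
  leading term x_3: no divisor's leading term divides it; move -9/7x_3 to the remainder.
  remainder -5/2x_2x_3 - 9/7x_3 ≠ 0; add g_3 = -5/2x_2x_3 - 9/7x_3 to the basis.

The other S-polynomials (S(f_1,g_3), S(f_2,g_3)) all reduce to 0 modulo the current basis, so we have a Gröbner basis.
Inter-reduce: drop elements whose leading term is divisible by another's, tail-reduce, and make monic.
Reduced Gröbner basis: {x_1 - 2/7x_3 + 1, x_2x_3 + 18/35x_3}.

Buchberger on the second generating set:
h_1 = -36x_1 - 20x_2x_3 - 36, LT = x_1.
h_2 = -10x_1 - 25x_2x_3 - 10x_3 - 10, LT = x_1.

S(h_1,h_2): lcm = x_1. S = -35/18x_2x_3 - x_3.
  leading term x_2x_3: no divisor's leading term divides it; move -35/18x_2x_3 to the remainder.
  leading term x_3: no divisor's leading term divides it; move -x_3 to the remainder.
  remainder -35/18x_2x_3 - x_3 ≠ 0; add k_3 = -35/18x_2x_3 - x_3 to the basis.

The other S-polynomials (S(h_1,k_3), S(h_2,k_3)) all reduce to 0 modulo the current basis, so we have a Gröbner basis.
Inter-reduce: drop elements whose leading term is divisible by another's, tail-reduce, and make monic.
Reduced Gröbner basis: {x_1 - 2/7x_3 + 1, x_2x_3 + 18/35x_3}.

The two bases agree; hence the ideals are identical.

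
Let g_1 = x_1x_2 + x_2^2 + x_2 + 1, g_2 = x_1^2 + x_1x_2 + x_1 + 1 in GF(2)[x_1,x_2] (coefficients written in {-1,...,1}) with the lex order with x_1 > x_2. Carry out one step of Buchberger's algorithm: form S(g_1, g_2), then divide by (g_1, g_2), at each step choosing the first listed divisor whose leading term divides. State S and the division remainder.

lcm(LM(g_1), LM(g_2)) = x_1^2x_2.
S = (lcm/LT(g_1))·g_1 − (lcm/LT(g_2))·g_2 = x_1 + x_2.
Reduce S modulo (g_1, g_2) in that order:
  leading term x_1: no divisor's leading term divides it; move x_1 to the remainder.
  leading term x_2: no divisor's leading term divides it; move x_2 to the remainder.
The remainder x_1 + x_2 is nonzero, so it would be added as the next basis element.

S(g_1, g_2) = x_1 + x_2; remainder on division = x_1 + x_2.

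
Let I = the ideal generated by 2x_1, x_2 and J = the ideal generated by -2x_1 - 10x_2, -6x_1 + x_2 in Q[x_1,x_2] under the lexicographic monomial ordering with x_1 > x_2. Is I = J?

Yes, the ideals are equal.

Since reduced Gröbner bases are canonical representatives of ideals under a given ordering, it suffices to compute and compare them.
Buchberger on the first generating set:
f_1 = 2x_1, LT = x_1.
f_2 = x_2, LT = x_2.

The S-polynomials (S(f_1,f_2)) all reduce to 0 modulo the current basis, so we have a Gröbner basis.
Inter-reduce: drop elements whose leading term is divisible by another's, tail-reduce, and make monic.
Reduced Gröbner basis: {x_1, x_2}.

Buchberger on the second generating set:
h_1 = -2x_1 - 10x_2, LT = x_1.
h_2 = -6x_1 + x_2, LT = x_1.

S(h_1,h_2): lcm = x_1. S = 31/6x_2.
  leading term x_2: no divisor's leading term divides it; move 31/6x_2 to the remainder.
  remainder 31/6x_2 ≠ 0; add k_3 = 31/6x_2 to the basis.

The other S-polynomials (S(h_1,k_3), S(h_2,k_3)) all reduce to 0 modulo the current basis, so we have a Gröbner basis.
Inter-reduce: drop elements whose leading term is divisible by another's, tail-reduce, and make monic.
Reduced Gröbner basis: {x_1, x_2}.

Same reduced basis, so the two generating sets span the same ideal.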